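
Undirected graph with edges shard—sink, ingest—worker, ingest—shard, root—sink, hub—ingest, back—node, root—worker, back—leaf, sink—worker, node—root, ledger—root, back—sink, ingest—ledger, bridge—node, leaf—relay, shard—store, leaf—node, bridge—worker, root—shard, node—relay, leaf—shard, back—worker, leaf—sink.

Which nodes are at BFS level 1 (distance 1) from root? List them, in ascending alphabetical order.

Level 0: root
Level 1: ledger, node, shard, sink, worker
Level 2: back, bridge, ingest, leaf, relay, store
Level 3: hub

ledger, node, shard, sink, worker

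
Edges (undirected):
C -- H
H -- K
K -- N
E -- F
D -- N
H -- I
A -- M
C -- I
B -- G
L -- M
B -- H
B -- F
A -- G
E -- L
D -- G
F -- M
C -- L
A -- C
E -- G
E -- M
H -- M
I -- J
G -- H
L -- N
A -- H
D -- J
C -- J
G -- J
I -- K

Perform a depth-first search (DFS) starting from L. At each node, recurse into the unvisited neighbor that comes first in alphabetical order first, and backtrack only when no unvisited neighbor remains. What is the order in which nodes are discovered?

Visit L
L → C
C → A
A → G
G → B
B → F
F → E
E → M
M → H
H → I
I → J
J → D
D → N
N → K

L → C → A → G → B → F → E → M → H → I → J → D → N → K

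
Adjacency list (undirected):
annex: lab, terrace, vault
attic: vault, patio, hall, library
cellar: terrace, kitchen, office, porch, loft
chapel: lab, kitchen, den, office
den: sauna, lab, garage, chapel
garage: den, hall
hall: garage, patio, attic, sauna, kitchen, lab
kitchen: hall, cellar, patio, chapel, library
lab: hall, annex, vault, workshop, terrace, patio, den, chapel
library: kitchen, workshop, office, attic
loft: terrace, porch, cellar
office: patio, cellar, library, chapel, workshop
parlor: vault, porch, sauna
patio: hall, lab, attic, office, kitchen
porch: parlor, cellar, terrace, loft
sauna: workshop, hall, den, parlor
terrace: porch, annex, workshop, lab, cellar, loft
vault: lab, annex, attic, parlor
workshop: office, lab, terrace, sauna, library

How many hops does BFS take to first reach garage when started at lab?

2

Level 0: lab
Level 1: annex, chapel, den, hall, patio, terrace, vault, workshop
Level 2: attic, cellar, garage, kitchen, library, loft, office, parlor, porch, sauna
garage first appears at level 2.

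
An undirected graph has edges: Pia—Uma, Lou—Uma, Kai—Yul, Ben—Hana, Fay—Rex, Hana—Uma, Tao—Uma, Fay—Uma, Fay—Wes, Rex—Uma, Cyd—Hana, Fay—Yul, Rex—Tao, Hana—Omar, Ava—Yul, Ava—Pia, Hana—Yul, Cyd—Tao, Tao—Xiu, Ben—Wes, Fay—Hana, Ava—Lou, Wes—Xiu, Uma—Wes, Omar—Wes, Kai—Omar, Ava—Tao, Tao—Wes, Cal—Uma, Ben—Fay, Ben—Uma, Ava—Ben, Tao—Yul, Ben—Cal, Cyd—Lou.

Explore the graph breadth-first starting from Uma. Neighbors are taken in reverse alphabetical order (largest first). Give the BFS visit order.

Visit Uma; enqueue Wes, Tao, Rex, Pia, Lou, Hana, Fay, Cal, Ben → queue [Wes, Tao, Rex, Pia, Lou, Hana, Fay, Cal, Ben]
Visit Wes; enqueue Xiu, Omar → queue [Tao, Rex, Pia, Lou, Hana, Fay, Cal, Ben, Xiu, Omar]
Visit Tao; enqueue Yul, Cyd, Ava → queue [Rex, Pia, Lou, Hana, Fay, Cal, Ben, Xiu, Omar, Yul, Cyd, Ava]
Visit Rex → queue [Pia, Lou, Hana, Fay, Cal, Ben, Xiu, Omar, Yul, Cyd, Ava]
Visit Pia → queue [Lou, Hana, Fay, Cal, Ben, Xiu, Omar, Yul, Cyd, Ava]
Visit Lou → queue [Hana, Fay, Cal, Ben, Xiu, Omar, Yul, Cyd, Ava]
Visit Hana → queue [Fay, Cal, Ben, Xiu, Omar, Yul, Cyd, Ava]
Visit Fay → queue [Cal, Ben, Xiu, Omar, Yul, Cyd, Ava]
Visit Cal → queue [Ben, Xiu, Omar, Yul, Cyd, Ava]
Visit Ben → queue [Xiu, Omar, Yul, Cyd, Ava]
Visit Xiu → queue [Omar, Yul, Cyd, Ava]
Visit Omar; enqueue Kai → queue [Yul, Cyd, Ava, Kai]
Visit Yul → queue [Cyd, Ava, Kai]
Visit Cyd → queue [Ava, Kai]
Visit Ava → queue [Kai]
Visit Kai → queue []

Uma Wes Tao Rex Pia Lou Hana Fay Cal Ben Xiu Omar Yul Cyd Ava Kai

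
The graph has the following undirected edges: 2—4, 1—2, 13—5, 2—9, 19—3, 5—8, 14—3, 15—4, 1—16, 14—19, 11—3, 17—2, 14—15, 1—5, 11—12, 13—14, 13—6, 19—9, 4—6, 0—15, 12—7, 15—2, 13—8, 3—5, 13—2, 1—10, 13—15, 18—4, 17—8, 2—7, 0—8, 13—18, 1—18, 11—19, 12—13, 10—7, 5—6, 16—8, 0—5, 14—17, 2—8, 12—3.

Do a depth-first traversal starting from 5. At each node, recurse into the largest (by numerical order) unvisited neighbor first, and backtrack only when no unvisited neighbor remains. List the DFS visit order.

Visit 5
5 → 13
13 → 18
18 → 4
4 → 15
15 → 14
14 → 19
19 → 11
11 → 12
12 → 7
7 → 10
10 → 1
1 → 16
16 → 8
8 → 17
17 → 2
2 → 9
8 → 0
12 → 3
4 → 6

5 13 18 4 15 14 19 11 12 7 10 1 16 8 17 2 9 0 3 6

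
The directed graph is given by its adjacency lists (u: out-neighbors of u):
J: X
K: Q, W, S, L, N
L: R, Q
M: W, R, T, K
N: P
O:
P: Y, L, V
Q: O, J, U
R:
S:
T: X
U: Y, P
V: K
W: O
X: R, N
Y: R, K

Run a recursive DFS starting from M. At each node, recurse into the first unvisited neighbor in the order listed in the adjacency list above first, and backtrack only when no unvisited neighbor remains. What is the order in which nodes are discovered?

Visit M
M → W
W → O
M → R
M → T
T → X
X → N
N → P
P → Y
Y → K
K → Q
Q → J
Q → U
K → S
K → L
P → V

M, W, O, R, T, X, N, P, Y, K, Q, J, U, S, L, V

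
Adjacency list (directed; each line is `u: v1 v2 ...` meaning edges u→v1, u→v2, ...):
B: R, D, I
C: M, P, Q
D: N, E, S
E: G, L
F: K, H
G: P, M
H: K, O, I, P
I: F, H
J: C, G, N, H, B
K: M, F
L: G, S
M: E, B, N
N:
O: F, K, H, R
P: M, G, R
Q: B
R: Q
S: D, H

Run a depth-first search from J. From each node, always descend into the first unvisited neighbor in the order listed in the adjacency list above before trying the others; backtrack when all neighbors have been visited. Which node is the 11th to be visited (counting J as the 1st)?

N

Visit J
J → C
C → M
M → E
E → G
G → P
P → R
R → Q
Q → B
B → D
D → N
D → S
S → H
H → K
K → F
H → O
H → I
E → L

Visit order: J, C, M, E, G, P, R, Q, B, D, N, S, H, K, F, O, I, L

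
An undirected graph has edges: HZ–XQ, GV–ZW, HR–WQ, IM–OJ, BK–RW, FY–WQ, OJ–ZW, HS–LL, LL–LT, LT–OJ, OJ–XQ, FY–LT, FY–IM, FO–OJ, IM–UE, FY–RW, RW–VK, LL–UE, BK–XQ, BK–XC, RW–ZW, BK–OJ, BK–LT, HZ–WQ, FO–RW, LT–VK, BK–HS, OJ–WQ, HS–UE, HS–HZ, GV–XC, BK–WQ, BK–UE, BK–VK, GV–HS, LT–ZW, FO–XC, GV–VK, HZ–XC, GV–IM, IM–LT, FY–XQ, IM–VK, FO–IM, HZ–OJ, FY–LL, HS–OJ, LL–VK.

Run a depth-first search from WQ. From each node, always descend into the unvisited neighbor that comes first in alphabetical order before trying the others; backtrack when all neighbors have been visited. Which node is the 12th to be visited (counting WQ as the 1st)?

LL

Visit WQ
WQ → BK
BK → HS
HS → GV
GV → IM
IM → FO
FO → OJ
OJ → HZ
HZ → XC
HZ → XQ
XQ → FY
FY → LL
LL → LT
LT → VK
VK → RW
RW → ZW
LL → UE
WQ → HR

Visit order: WQ, BK, HS, GV, IM, FO, OJ, HZ, XC, XQ, FY, LL, LT, VK, RW, ZW, UE, HR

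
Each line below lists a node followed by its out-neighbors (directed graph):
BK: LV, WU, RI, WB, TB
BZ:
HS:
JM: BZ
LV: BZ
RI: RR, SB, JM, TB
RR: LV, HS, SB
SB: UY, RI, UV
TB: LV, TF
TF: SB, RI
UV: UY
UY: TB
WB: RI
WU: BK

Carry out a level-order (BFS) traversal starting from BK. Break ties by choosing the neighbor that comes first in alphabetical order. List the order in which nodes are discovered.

Visit BK; enqueue LV, RI, TB, WB, WU → queue [LV, RI, TB, WB, WU]
Visit LV; enqueue BZ → queue [RI, TB, WB, WU, BZ]
Visit RI; enqueue JM, RR, SB → queue [TB, WB, WU, BZ, JM, RR, SB]
Visit TB; enqueue TF → queue [WB, WU, BZ, JM, RR, SB, TF]
Visit WB → queue [WU, BZ, JM, RR, SB, TF]
Visit WU → queue [BZ, JM, RR, SB, TF]
Visit BZ → queue [JM, RR, SB, TF]
Visit JM → queue [RR, SB, TF]
Visit RR; enqueue HS → queue [SB, TF, HS]
Visit SB; enqueue UV, UY → queue [TF, HS, UV, UY]
Visit TF → queue [HS, UV, UY]
Visit HS → queue [UV, UY]
Visit UV → queue [UY]
Visit UY → queue []

BK → LV → RI → TB → WB → WU → BZ → JM → RR → SB → TF → HS → UV → UY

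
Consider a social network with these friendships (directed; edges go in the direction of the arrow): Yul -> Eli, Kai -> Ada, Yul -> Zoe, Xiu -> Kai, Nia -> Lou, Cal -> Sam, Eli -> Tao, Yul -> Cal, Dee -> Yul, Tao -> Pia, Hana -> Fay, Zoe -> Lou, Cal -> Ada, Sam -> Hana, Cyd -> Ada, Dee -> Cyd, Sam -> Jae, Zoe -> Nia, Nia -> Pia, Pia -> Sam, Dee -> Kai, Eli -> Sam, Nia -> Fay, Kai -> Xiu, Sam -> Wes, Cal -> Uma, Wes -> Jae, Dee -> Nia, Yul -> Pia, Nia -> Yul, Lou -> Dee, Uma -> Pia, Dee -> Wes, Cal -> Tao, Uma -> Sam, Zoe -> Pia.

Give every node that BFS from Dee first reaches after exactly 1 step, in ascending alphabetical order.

Level 0: Dee
Level 1: Cyd, Kai, Nia, Wes, Yul
Level 2: Ada, Cal, Eli, Fay, Jae, Lou, Pia, Xiu, Zoe
Level 3: Sam, Tao, Uma
Level 4: Hana

Cyd, Kai, Nia, Wes, Yul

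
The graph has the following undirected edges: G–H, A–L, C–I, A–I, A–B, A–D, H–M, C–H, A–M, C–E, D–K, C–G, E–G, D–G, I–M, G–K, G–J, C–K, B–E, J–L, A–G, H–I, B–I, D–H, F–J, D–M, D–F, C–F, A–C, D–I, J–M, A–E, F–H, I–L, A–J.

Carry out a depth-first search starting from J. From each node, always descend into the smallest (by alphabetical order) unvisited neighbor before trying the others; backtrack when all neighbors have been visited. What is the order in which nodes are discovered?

J, A, B, E, C, F, D, G, H, I, L, M, K

Visit J
J → A
A → B
B → E
E → C
C → F
F → D
D → G
G → H
H → I
I → L
I → M
G → K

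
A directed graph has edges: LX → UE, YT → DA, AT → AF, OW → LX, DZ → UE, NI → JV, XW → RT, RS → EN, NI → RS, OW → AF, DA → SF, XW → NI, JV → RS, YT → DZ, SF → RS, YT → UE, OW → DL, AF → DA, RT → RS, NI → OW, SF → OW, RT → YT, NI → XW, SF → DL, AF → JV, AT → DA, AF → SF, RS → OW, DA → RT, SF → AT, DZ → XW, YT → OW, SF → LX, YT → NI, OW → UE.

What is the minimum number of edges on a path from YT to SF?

Level 0: YT
Level 1: DA, DZ, NI, OW, UE
Level 2: AF, DL, JV, LX, RS, RT, SF, XW
Level 3: AT, EN
SF first appears at level 2.

2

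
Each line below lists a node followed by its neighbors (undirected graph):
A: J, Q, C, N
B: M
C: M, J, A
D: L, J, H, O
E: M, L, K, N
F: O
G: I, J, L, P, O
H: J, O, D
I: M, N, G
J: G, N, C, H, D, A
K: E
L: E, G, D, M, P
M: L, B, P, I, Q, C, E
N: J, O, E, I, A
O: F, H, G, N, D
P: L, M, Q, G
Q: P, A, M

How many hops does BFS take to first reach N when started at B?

3

Level 0: B
Level 1: M
Level 2: C, E, I, L, P, Q
Level 3: A, D, G, J, K, N
Level 4: H, O
Level 5: F
N first appears at level 3.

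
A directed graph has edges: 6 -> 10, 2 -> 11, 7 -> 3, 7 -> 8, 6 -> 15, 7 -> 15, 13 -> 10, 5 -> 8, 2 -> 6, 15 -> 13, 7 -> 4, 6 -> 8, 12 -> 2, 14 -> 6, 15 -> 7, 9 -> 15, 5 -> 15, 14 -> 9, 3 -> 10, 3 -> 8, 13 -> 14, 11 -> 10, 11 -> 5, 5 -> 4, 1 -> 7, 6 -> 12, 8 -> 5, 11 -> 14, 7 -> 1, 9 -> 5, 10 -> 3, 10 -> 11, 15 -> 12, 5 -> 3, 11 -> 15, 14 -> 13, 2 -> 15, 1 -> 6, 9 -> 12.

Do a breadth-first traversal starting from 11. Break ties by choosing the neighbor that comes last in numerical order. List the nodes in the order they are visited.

11 -> 15 -> 14 -> 10 -> 5 -> 13 -> 12 -> 7 -> 9 -> 6 -> 3 -> 8 -> 4 -> 2 -> 1

Visit 11; enqueue 15, 14, 10, 5 → queue [15, 14, 10, 5]
Visit 15; enqueue 13, 12, 7 → queue [14, 10, 5, 13, 12, 7]
Visit 14; enqueue 9, 6 → queue [10, 5, 13, 12, 7, 9, 6]
Visit 10; enqueue 3 → queue [5, 13, 12, 7, 9, 6, 3]
Visit 5; enqueue 8, 4 → queue [13, 12, 7, 9, 6, 3, 8, 4]
Visit 13 → queue [12, 7, 9, 6, 3, 8, 4]
Visit 12; enqueue 2 → queue [7, 9, 6, 3, 8, 4, 2]
Visit 7; enqueue 1 → queue [9, 6, 3, 8, 4, 2, 1]
Visit 9 → queue [6, 3, 8, 4, 2, 1]
Visit 6 → queue [3, 8, 4, 2, 1]
Visit 3 → queue [8, 4, 2, 1]
Visit 8 → queue [4, 2, 1]
Visit 4 → queue [2, 1]
Visit 2 → queue [1]
Visit 1 → queue []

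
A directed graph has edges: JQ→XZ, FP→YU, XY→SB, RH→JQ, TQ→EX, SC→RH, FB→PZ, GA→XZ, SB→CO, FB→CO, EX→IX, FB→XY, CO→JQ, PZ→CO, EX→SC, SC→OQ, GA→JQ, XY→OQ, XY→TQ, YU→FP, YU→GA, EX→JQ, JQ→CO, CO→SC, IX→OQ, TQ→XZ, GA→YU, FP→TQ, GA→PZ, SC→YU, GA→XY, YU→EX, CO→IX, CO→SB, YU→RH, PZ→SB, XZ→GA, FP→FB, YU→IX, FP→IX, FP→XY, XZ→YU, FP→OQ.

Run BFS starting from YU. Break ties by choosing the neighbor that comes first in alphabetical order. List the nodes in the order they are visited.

YU, EX, FP, GA, IX, RH, JQ, SC, FB, OQ, TQ, XY, PZ, XZ, CO, SB

Visit YU; enqueue EX, FP, GA, IX, RH → queue [EX, FP, GA, IX, RH]
Visit EX; enqueue JQ, SC → queue [FP, GA, IX, RH, JQ, SC]
Visit FP; enqueue FB, OQ, TQ, XY → queue [GA, IX, RH, JQ, SC, FB, OQ, TQ, XY]
Visit GA; enqueue PZ, XZ → queue [IX, RH, JQ, SC, FB, OQ, TQ, XY, PZ, XZ]
Visit IX → queue [RH, JQ, SC, FB, OQ, TQ, XY, PZ, XZ]
Visit RH → queue [JQ, SC, FB, OQ, TQ, XY, PZ, XZ]
Visit JQ; enqueue CO → queue [SC, FB, OQ, TQ, XY, PZ, XZ, CO]
Visit SC → queue [FB, OQ, TQ, XY, PZ, XZ, CO]
Visit FB → queue [OQ, TQ, XY, PZ, XZ, CO]
Visit OQ → queue [TQ, XY, PZ, XZ, CO]
Visit TQ → queue [XY, PZ, XZ, CO]
Visit XY; enqueue SB → queue [PZ, XZ, CO, SB]
Visit PZ → queue [XZ, CO, SB]
Visit XZ → queue [CO, SB]
Visit CO → queue [SB]
Visit SB → queue []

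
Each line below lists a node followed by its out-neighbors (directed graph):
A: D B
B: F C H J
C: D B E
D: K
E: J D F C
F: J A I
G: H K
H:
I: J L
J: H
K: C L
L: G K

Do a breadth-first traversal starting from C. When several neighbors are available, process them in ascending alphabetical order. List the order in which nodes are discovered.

Visit C; enqueue B, D, E → queue [B, D, E]
Visit B; enqueue F, H, J → queue [D, E, F, H, J]
Visit D; enqueue K → queue [E, F, H, J, K]
Visit E → queue [F, H, J, K]
Visit F; enqueue A, I → queue [H, J, K, A, I]
Visit H → queue [J, K, A, I]
Visit J → queue [K, A, I]
Visit K; enqueue L → queue [A, I, L]
Visit A → queue [I, L]
Visit I → queue [L]
Visit L; enqueue G → queue [G]
Visit G → queue []

C → B → D → E → F → H → J → K → A → I → L → G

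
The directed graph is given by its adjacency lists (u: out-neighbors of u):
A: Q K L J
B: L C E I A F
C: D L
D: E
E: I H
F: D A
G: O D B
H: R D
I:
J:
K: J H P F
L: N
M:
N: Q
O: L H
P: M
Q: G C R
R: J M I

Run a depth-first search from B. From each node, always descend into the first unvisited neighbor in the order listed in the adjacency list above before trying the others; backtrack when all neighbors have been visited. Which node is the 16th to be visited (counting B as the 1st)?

K

Visit B
B → L
L → N
N → Q
Q → G
G → O
O → H
H → R
R → J
R → M
R → I
H → D
D → E
Q → C
B → A
A → K
K → P
K → F

Visit order: B, L, N, Q, G, O, H, R, J, M, I, D, E, C, A, K, P, F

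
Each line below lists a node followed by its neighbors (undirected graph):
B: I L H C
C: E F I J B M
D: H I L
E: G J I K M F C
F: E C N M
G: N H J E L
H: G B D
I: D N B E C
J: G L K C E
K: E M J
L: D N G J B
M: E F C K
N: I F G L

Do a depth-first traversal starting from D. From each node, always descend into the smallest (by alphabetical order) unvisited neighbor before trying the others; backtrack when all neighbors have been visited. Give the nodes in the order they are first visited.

D, H, B, C, E, F, M, K, J, G, L, N, I

Visit D
D → H
H → B
B → C
C → E
E → F
F → M
M → K
K → J
J → G
G → L
L → N
N → I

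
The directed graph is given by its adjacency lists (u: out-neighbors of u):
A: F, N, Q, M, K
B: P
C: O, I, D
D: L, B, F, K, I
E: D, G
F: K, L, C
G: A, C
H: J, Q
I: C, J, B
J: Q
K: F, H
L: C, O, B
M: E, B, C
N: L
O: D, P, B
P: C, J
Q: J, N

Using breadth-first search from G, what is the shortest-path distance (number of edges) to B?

Level 0: G
Level 1: A, C
Level 2: D, F, I, K, M, N, O, Q
Level 3: B, E, H, J, L, P
B first appears at level 3.

3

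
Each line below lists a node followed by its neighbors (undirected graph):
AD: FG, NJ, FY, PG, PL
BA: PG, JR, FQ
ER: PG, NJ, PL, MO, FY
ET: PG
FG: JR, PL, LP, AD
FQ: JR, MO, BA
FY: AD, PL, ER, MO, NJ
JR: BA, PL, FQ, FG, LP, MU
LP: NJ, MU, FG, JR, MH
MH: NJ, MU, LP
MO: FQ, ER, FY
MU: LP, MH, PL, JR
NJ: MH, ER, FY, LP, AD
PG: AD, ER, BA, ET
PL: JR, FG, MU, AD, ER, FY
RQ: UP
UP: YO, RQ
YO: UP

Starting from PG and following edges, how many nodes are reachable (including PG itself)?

15

BFS from PG visits: PG, ET, ER, BA, AD, PL, NJ, MO, FY, JR, FQ, FG, MU, MH, LP
Reachable nodes: 15 of 18 total.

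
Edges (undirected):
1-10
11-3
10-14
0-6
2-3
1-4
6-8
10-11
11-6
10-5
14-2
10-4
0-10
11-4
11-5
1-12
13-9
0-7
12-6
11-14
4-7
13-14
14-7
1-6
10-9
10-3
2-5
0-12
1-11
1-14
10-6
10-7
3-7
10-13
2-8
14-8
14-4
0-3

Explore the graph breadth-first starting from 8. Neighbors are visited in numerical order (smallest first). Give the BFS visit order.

8 -> 2 -> 6 -> 14 -> 3 -> 5 -> 0 -> 1 -> 10 -> 11 -> 12 -> 4 -> 7 -> 13 -> 9

Visit 8; enqueue 2, 6, 14 → queue [2, 6, 14]
Visit 2; enqueue 3, 5 → queue [6, 14, 3, 5]
Visit 6; enqueue 0, 1, 10, 11, 12 → queue [14, 3, 5, 0, 1, 10, 11, 12]
Visit 14; enqueue 4, 7, 13 → queue [3, 5, 0, 1, 10, 11, 12, 4, 7, 13]
Visit 3 → queue [5, 0, 1, 10, 11, 12, 4, 7, 13]
Visit 5 → queue [0, 1, 10, 11, 12, 4, 7, 13]
Visit 0 → queue [1, 10, 11, 12, 4, 7, 13]
Visit 1 → queue [10, 11, 12, 4, 7, 13]
Visit 10; enqueue 9 → queue [11, 12, 4, 7, 13, 9]
Visit 11 → queue [12, 4, 7, 13, 9]
Visit 12 → queue [4, 7, 13, 9]
Visit 4 → queue [7, 13, 9]
Visit 7 → queue [13, 9]
Visit 13 → queue [9]
Visit 9 → queue []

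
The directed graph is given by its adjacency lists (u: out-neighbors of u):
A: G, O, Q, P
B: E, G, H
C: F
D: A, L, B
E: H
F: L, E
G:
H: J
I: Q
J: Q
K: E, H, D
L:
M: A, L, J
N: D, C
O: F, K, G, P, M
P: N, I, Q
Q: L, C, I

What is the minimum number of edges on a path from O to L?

Level 0: O
Level 1: F, G, K, M, P
Level 2: A, D, E, H, I, J, L, N, Q
Level 3: B, C
L first appears at level 2.

2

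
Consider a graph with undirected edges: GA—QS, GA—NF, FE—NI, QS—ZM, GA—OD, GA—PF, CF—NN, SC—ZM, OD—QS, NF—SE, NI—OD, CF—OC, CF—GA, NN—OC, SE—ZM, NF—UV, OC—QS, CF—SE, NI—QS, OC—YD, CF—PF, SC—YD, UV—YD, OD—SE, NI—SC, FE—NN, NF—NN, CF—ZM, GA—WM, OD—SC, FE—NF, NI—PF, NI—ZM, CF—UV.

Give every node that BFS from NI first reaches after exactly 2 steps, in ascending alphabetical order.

CF, GA, NF, NN, OC, SE, YD

Level 0: NI
Level 1: FE, OD, PF, QS, SC, ZM
Level 2: CF, GA, NF, NN, OC, SE, YD
Level 3: UV, WM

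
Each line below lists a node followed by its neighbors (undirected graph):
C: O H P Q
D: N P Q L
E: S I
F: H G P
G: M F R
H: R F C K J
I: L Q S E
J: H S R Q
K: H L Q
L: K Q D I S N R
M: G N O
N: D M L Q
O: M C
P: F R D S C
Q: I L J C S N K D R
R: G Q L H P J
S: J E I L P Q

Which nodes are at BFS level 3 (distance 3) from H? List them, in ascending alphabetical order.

Level 0: H
Level 1: C, F, J, K, R
Level 2: G, L, O, P, Q, S
Level 3: D, E, I, M, N

D, E, I, M, N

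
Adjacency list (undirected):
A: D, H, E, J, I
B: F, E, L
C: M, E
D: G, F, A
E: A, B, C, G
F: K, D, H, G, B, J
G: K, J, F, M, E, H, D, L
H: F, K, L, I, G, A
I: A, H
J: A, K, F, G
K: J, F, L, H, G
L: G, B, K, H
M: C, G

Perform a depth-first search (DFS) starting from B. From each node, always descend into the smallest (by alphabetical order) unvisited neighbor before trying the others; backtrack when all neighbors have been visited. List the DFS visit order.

Visit B
B → E
E → A
A → D
D → F
F → G
G → H
H → I
H → K
K → J
K → L
G → M
M → C

B → E → A → D → F → G → H → I → K → J → L → M → C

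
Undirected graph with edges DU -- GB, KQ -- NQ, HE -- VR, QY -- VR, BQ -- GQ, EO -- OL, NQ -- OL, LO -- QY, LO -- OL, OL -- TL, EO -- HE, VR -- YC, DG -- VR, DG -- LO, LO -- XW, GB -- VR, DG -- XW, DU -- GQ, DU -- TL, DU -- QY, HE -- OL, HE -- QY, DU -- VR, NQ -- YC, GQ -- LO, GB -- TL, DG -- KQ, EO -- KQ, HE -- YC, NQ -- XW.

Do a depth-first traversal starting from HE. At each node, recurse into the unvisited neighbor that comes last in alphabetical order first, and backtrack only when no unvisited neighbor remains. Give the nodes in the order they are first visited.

HE → YC → VR → QY → LO → XW → NQ → OL → TL → GB → DU → GQ → BQ → EO → KQ → DG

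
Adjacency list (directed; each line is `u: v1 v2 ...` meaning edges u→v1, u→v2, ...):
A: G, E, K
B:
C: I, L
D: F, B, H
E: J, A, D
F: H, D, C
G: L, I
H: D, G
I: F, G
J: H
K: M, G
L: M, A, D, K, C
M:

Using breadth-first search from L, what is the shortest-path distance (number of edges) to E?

2

Level 0: L
Level 1: A, C, D, K, M
Level 2: B, E, F, G, H, I
Level 3: J
E first appears at level 2.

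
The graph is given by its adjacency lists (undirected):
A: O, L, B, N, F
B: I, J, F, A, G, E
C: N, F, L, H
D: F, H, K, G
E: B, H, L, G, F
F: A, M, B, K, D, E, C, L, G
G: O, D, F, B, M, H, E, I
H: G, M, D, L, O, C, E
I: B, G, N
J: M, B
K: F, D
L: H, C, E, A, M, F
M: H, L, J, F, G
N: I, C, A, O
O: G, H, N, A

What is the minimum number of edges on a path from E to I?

Level 0: E
Level 1: B, F, G, H, L
Level 2: A, C, D, I, J, K, M, O
Level 3: N
I first appears at level 2.

2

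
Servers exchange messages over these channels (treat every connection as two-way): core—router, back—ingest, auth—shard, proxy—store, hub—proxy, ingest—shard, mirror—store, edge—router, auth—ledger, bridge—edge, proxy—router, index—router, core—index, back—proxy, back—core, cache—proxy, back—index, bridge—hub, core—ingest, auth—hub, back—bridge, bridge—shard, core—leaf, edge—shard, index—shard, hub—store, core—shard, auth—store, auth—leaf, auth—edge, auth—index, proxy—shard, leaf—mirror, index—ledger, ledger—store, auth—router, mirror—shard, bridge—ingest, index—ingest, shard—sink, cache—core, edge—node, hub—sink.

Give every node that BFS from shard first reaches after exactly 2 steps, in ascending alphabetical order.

back, cache, hub, leaf, ledger, node, router, store

Level 0: shard
Level 1: auth, bridge, core, edge, index, ingest, mirror, proxy, sink
Level 2: back, cache, hub, leaf, ledger, node, router, store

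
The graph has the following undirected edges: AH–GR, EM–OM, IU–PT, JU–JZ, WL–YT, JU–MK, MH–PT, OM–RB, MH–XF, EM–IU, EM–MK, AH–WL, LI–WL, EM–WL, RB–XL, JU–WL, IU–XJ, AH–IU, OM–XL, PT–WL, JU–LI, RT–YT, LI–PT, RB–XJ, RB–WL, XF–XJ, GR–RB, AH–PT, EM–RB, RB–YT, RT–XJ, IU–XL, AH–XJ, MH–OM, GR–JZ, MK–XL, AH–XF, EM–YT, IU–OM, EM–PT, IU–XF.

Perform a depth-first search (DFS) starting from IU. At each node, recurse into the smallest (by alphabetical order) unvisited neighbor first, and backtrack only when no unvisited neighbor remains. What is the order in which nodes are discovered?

IU, AH, GR, JZ, JU, LI, PT, EM, MK, XL, OM, MH, XF, XJ, RB, WL, YT, RT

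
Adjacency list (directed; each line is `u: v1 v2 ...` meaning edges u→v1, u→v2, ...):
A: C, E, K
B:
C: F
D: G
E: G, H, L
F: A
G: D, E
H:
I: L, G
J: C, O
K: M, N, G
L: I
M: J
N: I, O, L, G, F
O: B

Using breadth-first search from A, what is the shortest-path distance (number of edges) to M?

2

Level 0: A
Level 1: C, E, K
Level 2: F, G, H, L, M, N
Level 3: D, I, J, O
Level 4: B
M first appears at level 2.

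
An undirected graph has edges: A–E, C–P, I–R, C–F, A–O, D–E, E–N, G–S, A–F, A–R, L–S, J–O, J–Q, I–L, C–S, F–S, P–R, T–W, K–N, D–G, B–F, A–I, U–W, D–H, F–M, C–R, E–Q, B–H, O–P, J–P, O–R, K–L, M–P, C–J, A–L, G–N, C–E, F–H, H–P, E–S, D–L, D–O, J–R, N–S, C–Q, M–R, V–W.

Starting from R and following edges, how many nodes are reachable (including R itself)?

BFS from R visits: R, A, C, I, J, M, O, P, E, F, L, Q, S, D, H, N, B, K, G
Reachable nodes: 19 of 23 total.

19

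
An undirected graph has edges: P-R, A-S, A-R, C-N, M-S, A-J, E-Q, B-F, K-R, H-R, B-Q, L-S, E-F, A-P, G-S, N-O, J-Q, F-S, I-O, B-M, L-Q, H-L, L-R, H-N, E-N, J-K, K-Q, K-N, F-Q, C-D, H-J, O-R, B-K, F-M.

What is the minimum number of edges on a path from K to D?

Level 0: K
Level 1: B, J, N, Q, R
Level 2: A, C, E, F, H, L, M, O, P
Level 3: D, I, S
Level 4: G
D first appears at level 3.

3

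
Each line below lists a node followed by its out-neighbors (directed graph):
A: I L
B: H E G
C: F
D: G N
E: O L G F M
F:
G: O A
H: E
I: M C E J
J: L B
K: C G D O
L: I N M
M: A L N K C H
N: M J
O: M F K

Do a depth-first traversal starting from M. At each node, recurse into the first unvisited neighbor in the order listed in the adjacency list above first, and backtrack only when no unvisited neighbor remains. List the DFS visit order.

M, A, I, C, F, E, O, K, G, D, N, J, L, B, H

Visit M
M → A
A → I
I → C
C → F
I → E
E → O
O → K
K → G
K → D
D → N
N → J
J → L
J → B
B → H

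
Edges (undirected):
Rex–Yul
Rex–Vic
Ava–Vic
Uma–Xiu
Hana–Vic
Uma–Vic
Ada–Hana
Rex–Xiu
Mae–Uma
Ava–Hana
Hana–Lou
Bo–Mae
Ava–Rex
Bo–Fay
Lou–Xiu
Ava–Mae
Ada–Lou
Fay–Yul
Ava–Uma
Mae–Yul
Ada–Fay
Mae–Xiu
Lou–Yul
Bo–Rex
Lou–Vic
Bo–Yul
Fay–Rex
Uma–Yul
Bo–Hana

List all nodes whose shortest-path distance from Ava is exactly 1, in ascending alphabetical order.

Hana, Mae, Rex, Uma, Vic

Level 0: Ava
Level 1: Hana, Mae, Rex, Uma, Vic
Level 2: Ada, Bo, Fay, Lou, Xiu, Yul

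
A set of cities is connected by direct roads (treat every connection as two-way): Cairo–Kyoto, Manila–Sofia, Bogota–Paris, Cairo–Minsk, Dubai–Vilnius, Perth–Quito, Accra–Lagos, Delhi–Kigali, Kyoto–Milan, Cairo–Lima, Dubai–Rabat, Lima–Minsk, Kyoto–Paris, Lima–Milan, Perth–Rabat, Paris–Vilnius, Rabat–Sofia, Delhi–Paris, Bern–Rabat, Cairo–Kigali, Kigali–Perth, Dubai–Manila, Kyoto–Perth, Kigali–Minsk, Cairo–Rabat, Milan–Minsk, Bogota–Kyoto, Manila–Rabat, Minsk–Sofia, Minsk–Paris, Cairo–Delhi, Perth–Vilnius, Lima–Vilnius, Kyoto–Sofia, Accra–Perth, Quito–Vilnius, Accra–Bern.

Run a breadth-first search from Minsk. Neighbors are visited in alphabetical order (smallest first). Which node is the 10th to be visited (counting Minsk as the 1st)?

Rabat

Visit Minsk; enqueue Cairo, Kigali, Lima, Milan, Paris, Sofia → queue [Cairo, Kigali, Lima, Milan, Paris, Sofia]
Visit Cairo; enqueue Delhi, Kyoto, Rabat → queue [Kigali, Lima, Milan, Paris, Sofia, Delhi, Kyoto, Rabat]
Visit Kigali; enqueue Perth → queue [Lima, Milan, Paris, Sofia, Delhi, Kyoto, Rabat, Perth]
Visit Lima; enqueue Vilnius → queue [Milan, Paris, Sofia, Delhi, Kyoto, Rabat, Perth, Vilnius]
Visit Milan → queue [Paris, Sofia, Delhi, Kyoto, Rabat, Perth, Vilnius]
Visit Paris; enqueue Bogota → queue [Sofia, Delhi, Kyoto, Rabat, Perth, Vilnius, Bogota]
Visit Sofia; enqueue Manila → queue [Delhi, Kyoto, Rabat, Perth, Vilnius, Bogota, Manila]
Visit Delhi → queue [Kyoto, Rabat, Perth, Vilnius, Bogota, Manila]
Visit Kyoto → queue [Rabat, Perth, Vilnius, Bogota, Manila]
Visit Rabat; enqueue Bern, Dubai → queue [Perth, Vilnius, Bogota, Manila, Bern, Dubai]
Visit Perth; enqueue Accra, Quito → queue [Vilnius, Bogota, Manila, Bern, Dubai, Accra, Quito]
Visit Vilnius → queue [Bogota, Manila, Bern, Dubai, Accra, Quito]
Visit Bogota → queue [Manila, Bern, Dubai, Accra, Quito]
Visit Manila → queue [Bern, Dubai, Accra, Quito]
Visit Bern → queue [Dubai, Accra, Quito]
Visit Dubai → queue [Accra, Quito]
Visit Accra; enqueue Lagos → queue [Quito, Lagos]
Visit Quito → queue [Lagos]
Visit Lagos → queue []

Visit order: Minsk, Cairo, Kigali, Lima, Milan, Paris, Sofia, Delhi, Kyoto, Rabat, Perth, Vilnius, Bogota, Manila, Bern, Dubai, Accra, Quito, Lagos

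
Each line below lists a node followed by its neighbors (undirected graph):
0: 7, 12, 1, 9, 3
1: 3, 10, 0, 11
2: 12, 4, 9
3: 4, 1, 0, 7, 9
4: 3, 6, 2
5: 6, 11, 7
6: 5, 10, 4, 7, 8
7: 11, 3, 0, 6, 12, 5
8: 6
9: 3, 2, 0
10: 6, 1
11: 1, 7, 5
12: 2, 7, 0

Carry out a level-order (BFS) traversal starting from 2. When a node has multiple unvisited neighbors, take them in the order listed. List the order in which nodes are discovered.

Visit 2; enqueue 12, 4, 9 → queue [12, 4, 9]
Visit 12; enqueue 7, 0 → queue [4, 9, 7, 0]
Visit 4; enqueue 3, 6 → queue [9, 7, 0, 3, 6]
Visit 9 → queue [7, 0, 3, 6]
Visit 7; enqueue 11, 5 → queue [0, 3, 6, 11, 5]
Visit 0; enqueue 1 → queue [3, 6, 11, 5, 1]
Visit 3 → queue [6, 11, 5, 1]
Visit 6; enqueue 10, 8 → queue [11, 5, 1, 10, 8]
Visit 11 → queue [5, 1, 10, 8]
Visit 5 → queue [1, 10, 8]
Visit 1 → queue [10, 8]
Visit 10 → queue [8]
Visit 8 → queue []

2, 12, 4, 9, 7, 0, 3, 6, 11, 5, 1, 10, 8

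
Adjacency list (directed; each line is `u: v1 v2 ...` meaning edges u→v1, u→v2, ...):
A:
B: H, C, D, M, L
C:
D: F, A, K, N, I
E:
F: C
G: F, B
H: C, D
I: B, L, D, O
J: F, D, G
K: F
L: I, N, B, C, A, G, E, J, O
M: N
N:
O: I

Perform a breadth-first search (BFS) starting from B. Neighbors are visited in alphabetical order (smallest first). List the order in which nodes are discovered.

B → C → D → H → L → M → A → F → I → K → N → E → G → J → O

Visit B; enqueue C, D, H, L, M → queue [C, D, H, L, M]
Visit C → queue [D, H, L, M]
Visit D; enqueue A, F, I, K, N → queue [H, L, M, A, F, I, K, N]
Visit H → queue [L, M, A, F, I, K, N]
Visit L; enqueue E, G, J, O → queue [M, A, F, I, K, N, E, G, J, O]
Visit M → queue [A, F, I, K, N, E, G, J, O]
Visit A → queue [F, I, K, N, E, G, J, O]
Visit F → queue [I, K, N, E, G, J, O]
Visit I → queue [K, N, E, G, J, O]
Visit K → queue [N, E, G, J, O]
Visit N → queue [E, G, J, O]
Visit E → queue [G, J, O]
Visit G → queue [J, O]
Visit J → queue [O]
Visit O → queue []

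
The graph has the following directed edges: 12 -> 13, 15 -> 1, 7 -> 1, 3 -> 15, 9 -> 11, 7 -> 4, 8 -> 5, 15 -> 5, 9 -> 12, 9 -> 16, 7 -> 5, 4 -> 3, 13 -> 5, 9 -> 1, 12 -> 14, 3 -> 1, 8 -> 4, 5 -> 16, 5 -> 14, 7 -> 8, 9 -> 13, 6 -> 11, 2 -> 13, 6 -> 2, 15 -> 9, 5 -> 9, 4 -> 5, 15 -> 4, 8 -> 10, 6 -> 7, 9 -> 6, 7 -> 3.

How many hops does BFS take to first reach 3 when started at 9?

3

Level 0: 9
Level 1: 1, 6, 11, 12, 13, 16
Level 2: 2, 5, 7, 14
Level 3: 3, 4, 8
Level 4: 10, 15
3 first appears at level 3.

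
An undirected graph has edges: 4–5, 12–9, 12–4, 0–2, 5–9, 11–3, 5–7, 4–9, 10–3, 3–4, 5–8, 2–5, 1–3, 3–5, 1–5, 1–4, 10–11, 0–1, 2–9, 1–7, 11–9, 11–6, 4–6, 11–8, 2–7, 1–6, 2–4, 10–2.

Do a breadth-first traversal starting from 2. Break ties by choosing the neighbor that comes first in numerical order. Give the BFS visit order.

2, 0, 4, 5, 7, 9, 10, 1, 3, 6, 12, 8, 11

Visit 2; enqueue 0, 4, 5, 7, 9, 10 → queue [0, 4, 5, 7, 9, 10]
Visit 0; enqueue 1 → queue [4, 5, 7, 9, 10, 1]
Visit 4; enqueue 3, 6, 12 → queue [5, 7, 9, 10, 1, 3, 6, 12]
Visit 5; enqueue 8 → queue [7, 9, 10, 1, 3, 6, 12, 8]
Visit 7 → queue [9, 10, 1, 3, 6, 12, 8]
Visit 9; enqueue 11 → queue [10, 1, 3, 6, 12, 8, 11]
Visit 10 → queue [1, 3, 6, 12, 8, 11]
Visit 1 → queue [3, 6, 12, 8, 11]
Visit 3 → queue [6, 12, 8, 11]
Visit 6 → queue [12, 8, 11]
Visit 12 → queue [8, 11]
Visit 8 → queue [11]
Visit 11 → queue []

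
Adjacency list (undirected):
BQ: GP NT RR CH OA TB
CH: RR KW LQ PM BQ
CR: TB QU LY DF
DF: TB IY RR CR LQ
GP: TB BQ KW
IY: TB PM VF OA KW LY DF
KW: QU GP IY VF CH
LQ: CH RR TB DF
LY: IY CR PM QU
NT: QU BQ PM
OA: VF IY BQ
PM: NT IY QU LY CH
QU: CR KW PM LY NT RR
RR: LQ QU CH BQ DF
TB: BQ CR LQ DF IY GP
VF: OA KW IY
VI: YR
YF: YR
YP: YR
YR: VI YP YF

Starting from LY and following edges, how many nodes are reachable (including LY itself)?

16

BFS from LY visits: LY, QU, PM, IY, CR, RR, NT, KW, CH, VF, TB, OA, DF, LQ, BQ, GP
Reachable nodes: 16 of 20 total.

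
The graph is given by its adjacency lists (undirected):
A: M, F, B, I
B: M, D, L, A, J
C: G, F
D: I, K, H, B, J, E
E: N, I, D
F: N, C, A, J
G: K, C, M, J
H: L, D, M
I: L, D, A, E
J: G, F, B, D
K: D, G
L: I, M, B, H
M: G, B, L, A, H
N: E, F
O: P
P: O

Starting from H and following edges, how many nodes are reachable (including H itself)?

14

BFS from H visits: H, D, L, M, B, E, I, J, K, A, G, N, F, C
Reachable nodes: 14 of 16 total.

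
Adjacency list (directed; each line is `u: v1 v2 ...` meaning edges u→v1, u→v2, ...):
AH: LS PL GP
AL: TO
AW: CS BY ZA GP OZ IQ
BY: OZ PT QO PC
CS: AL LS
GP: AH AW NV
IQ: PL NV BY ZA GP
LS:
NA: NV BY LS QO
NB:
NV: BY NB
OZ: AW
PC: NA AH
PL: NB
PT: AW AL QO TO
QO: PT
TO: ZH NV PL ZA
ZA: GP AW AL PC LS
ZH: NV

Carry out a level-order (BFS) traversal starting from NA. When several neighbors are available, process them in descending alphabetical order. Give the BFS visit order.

Visit NA; enqueue QO, NV, LS, BY → queue [QO, NV, LS, BY]
Visit QO; enqueue PT → queue [NV, LS, BY, PT]
Visit NV; enqueue NB → queue [LS, BY, PT, NB]
Visit LS → queue [BY, PT, NB]
Visit BY; enqueue PC, OZ → queue [PT, NB, PC, OZ]
Visit PT; enqueue TO, AW, AL → queue [NB, PC, OZ, TO, AW, AL]
Visit NB → queue [PC, OZ, TO, AW, AL]
Visit PC; enqueue AH → queue [OZ, TO, AW, AL, AH]
Visit OZ → queue [TO, AW, AL, AH]
Visit TO; enqueue ZH, ZA, PL → queue [AW, AL, AH, ZH, ZA, PL]
Visit AW; enqueue IQ, GP, CS → queue [AL, AH, ZH, ZA, PL, IQ, GP, CS]
Visit AL → queue [AH, ZH, ZA, PL, IQ, GP, CS]
Visit AH → queue [ZH, ZA, PL, IQ, GP, CS]
Visit ZH → queue [ZA, PL, IQ, GP, CS]
Visit ZA → queue [PL, IQ, GP, CS]
Visit PL → queue [IQ, GP, CS]
Visit IQ → queue [GP, CS]
Visit GP → queue [CS]
Visit CS → queue []

NA, QO, NV, LS, BY, PT, NB, PC, OZ, TO, AW, AL, AH, ZH, ZA, PL, IQ, GP, CS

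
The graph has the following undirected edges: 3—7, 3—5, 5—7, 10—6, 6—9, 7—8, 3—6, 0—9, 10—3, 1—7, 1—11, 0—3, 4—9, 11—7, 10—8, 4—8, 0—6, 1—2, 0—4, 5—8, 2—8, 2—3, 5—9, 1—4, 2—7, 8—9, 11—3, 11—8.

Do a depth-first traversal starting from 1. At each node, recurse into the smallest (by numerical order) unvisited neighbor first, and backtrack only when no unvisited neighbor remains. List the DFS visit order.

1 → 2 → 3 → 0 → 4 → 8 → 5 → 7 → 11 → 9 → 6 → 10

Visit 1
1 → 2
2 → 3
3 → 0
0 → 4
4 → 8
8 → 5
5 → 7
7 → 11
5 → 9
9 → 6
6 → 10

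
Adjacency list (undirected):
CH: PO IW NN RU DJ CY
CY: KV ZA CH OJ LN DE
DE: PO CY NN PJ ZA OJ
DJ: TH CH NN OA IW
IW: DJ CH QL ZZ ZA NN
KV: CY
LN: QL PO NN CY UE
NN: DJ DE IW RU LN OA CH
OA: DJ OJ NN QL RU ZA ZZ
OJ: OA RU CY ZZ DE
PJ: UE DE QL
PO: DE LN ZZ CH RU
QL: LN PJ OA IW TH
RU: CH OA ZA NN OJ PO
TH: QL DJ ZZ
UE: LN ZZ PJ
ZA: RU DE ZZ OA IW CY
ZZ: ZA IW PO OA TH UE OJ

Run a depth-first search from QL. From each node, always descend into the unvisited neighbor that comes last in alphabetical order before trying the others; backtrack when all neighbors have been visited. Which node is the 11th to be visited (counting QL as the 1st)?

Visit QL
QL → TH
TH → ZZ
ZZ → ZA
ZA → RU
RU → PO
PO → LN
LN → UE
UE → PJ
PJ → DE
DE → OJ
OJ → OA
OA → NN
NN → IW
IW → DJ
DJ → CH
CH → CY
CY → KV

Visit order: QL, TH, ZZ, ZA, RU, PO, LN, UE, PJ, DE, OJ, OA, NN, IW, DJ, CH, CY, KV

OJ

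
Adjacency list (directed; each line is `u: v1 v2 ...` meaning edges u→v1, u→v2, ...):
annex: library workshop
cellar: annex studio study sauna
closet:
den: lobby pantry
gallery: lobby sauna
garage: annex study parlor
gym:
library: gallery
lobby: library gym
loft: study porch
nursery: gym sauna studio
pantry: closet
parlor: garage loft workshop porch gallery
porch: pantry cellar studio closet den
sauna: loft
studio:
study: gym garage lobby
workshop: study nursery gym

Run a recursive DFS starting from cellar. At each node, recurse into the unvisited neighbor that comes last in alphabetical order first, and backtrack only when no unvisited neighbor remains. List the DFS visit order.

Visit cellar
cellar → study
study → lobby
lobby → library
library → gallery
gallery → sauna
sauna → loft
loft → porch
porch → studio
porch → pantry
pantry → closet
porch → den
lobby → gym
study → garage
garage → parlor
parlor → workshop
workshop → nursery
garage → annex

cellar, study, lobby, library, gallery, sauna, loft, porch, studio, pantry, closet, den, gym, garage, parlor, workshop, nursery, annex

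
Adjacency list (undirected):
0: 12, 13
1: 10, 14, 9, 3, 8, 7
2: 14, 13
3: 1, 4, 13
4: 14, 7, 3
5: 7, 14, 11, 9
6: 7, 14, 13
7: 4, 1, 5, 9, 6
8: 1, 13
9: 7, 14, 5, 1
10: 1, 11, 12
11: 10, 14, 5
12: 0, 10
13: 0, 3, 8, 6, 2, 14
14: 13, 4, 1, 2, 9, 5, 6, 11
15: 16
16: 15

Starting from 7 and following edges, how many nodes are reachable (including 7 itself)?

15

BFS from 7 visits: 7, 4, 1, 5, 9, 6, 14, 3, 10, 8, 11, 13, 2, 12, 0
Reachable nodes: 15 of 17 total.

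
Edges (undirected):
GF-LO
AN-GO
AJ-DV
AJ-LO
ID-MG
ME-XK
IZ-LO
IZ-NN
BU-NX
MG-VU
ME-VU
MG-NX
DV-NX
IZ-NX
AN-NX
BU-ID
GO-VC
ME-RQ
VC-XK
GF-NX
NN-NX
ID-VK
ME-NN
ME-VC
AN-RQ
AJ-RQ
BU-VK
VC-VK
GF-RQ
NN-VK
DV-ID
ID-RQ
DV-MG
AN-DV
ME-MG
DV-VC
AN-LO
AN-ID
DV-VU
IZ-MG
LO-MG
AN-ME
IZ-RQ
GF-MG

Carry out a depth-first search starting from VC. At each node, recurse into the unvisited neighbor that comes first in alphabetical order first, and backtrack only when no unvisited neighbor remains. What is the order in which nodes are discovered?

VC, DV, AJ, LO, AN, GO, ID, BU, NX, GF, MG, IZ, NN, ME, RQ, VU, XK, VK

Visit VC
VC → DV
DV → AJ
AJ → LO
LO → AN
AN → GO
AN → ID
ID → BU
BU → NX
NX → GF
GF → MG
MG → IZ
IZ → NN
NN → ME
ME → RQ
ME → VU
ME → XK
NN → VK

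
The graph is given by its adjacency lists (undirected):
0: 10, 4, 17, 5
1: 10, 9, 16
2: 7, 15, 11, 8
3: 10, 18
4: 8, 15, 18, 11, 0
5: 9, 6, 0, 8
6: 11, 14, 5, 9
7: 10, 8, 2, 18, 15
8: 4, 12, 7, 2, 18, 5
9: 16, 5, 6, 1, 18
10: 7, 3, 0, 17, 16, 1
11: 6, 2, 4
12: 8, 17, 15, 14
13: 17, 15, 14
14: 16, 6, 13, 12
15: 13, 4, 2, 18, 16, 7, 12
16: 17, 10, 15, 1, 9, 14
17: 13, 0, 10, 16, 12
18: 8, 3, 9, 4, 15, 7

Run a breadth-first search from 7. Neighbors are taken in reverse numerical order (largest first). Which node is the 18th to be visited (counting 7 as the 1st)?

Visit 7; enqueue 18, 15, 10, 8, 2 → queue [18, 15, 10, 8, 2]
Visit 18; enqueue 9, 4, 3 → queue [15, 10, 8, 2, 9, 4, 3]
Visit 15; enqueue 16, 13, 12 → queue [10, 8, 2, 9, 4, 3, 16, 13, 12]
Visit 10; enqueue 17, 1, 0 → queue [8, 2, 9, 4, 3, 16, 13, 12, 17, 1, 0]
Visit 8; enqueue 5 → queue [2, 9, 4, 3, 16, 13, 12, 17, 1, 0, 5]
Visit 2; enqueue 11 → queue [9, 4, 3, 16, 13, 12, 17, 1, 0, 5, 11]
Visit 9; enqueue 6 → queue [4, 3, 16, 13, 12, 17, 1, 0, 5, 11, 6]
Visit 4 → queue [3, 16, 13, 12, 17, 1, 0, 5, 11, 6]
Visit 3 → queue [16, 13, 12, 17, 1, 0, 5, 11, 6]
Visit 16; enqueue 14 → queue [13, 12, 17, 1, 0, 5, 11, 6, 14]
Visit 13 → queue [12, 17, 1, 0, 5, 11, 6, 14]
Visit 12 → queue [17, 1, 0, 5, 11, 6, 14]
Visit 17 → queue [1, 0, 5, 11, 6, 14]
Visit 1 → queue [0, 5, 11, 6, 14]
Visit 0 → queue [5, 11, 6, 14]
Visit 5 → queue [11, 6, 14]
Visit 11 → queue [6, 14]
Visit 6 → queue [14]
Visit 14 → queue []

Visit order: 7, 18, 15, 10, 8, 2, 9, 4, 3, 16, 13, 12, 17, 1, 0, 5, 11, 6, 14

6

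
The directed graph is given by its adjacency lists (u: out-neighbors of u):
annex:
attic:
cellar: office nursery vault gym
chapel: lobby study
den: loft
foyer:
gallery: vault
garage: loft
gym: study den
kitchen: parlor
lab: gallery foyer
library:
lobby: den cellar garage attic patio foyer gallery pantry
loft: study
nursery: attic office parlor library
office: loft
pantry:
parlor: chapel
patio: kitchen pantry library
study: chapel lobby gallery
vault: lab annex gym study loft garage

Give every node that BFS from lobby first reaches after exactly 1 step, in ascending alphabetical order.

attic, cellar, den, foyer, gallery, garage, pantry, patio

Level 0: lobby
Level 1: attic, cellar, den, foyer, gallery, garage, pantry, patio
Level 2: gym, kitchen, library, loft, nursery, office, vault
Level 3: annex, lab, parlor, study
Level 4: chapel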